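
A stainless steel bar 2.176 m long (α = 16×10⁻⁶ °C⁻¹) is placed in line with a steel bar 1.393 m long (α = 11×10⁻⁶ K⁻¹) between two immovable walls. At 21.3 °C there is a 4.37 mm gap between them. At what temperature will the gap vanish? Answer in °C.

T = 108 °C

Gap closes when ΔL₁ + ΔL₂ = 4.37 mm = 4.37×10⁻³ m
(α₁L₁ + α₂L₂)ΔT = g
α₁L₁ + α₂L₂ = 16×10⁻⁶×2.176 + 11×10⁻⁶×1.393 = 5.0139×10⁻⁵ m/K
ΔT = 4.37×10⁻³ / 5.0139×10⁻⁵ = 87.16 K
T = 21.3 + 87.16 = 108.46 °C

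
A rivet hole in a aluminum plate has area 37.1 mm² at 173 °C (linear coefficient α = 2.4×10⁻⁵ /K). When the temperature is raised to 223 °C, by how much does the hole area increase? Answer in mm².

ΔA = 0.0890 mm²

Area coefficient ≈ 2α; |ΔT| = 50 K
ΔA = 2αA₀ΔT = 2(2.4×10⁻⁵)(37.1)(50) = 0.0890 mm²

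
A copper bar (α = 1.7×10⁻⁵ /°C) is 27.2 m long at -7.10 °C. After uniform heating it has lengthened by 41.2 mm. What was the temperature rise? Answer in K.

ΔL = αL₀ΔT ⇒ ΔT = ΔL / (αL₀)
ΔT = 41.2×10⁻³ m / (1.7×10⁻⁵ × 27.2 m) = 89.100 K

ΔT = 89.1 K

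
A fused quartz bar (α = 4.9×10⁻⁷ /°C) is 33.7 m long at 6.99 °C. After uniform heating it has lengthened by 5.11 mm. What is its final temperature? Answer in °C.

T = 316 °C

ΔL = αL₀ΔT ⇒ ΔT = ΔL / (αL₀)
ΔT = 5.11×10⁻³ m / (4.9×10⁻⁷ × 33.7 m) = 309.45 K
T = 6.99 + 309.45 = 316.44 °C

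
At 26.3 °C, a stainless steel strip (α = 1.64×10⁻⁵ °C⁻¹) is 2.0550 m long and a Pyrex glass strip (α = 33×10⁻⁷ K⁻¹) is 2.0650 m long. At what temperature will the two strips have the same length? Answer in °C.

Equal length when α₁L₁ΔT − α₂L₂ΔT = L₂ − L₁ = 1.00×10⁻² m
α₁L₁ = 3.3702×10⁻⁵, α₂L₂ = 6.8145×10⁻⁶ → Δ(αL) = 2.68875×10⁻⁵ m/K
ΔT = 1.00×10⁻² / 2.68875×10⁻⁵ = 371.920 K, so T = 26.3 + 371.920 = 398.220 °C

T = 398.2 °C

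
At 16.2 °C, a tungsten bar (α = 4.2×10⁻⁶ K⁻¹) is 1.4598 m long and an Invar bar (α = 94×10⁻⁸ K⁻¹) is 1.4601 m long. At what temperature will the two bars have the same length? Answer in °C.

T = 79.24 °C

L₁(1 + α₁ΔT) = L₂(1 + α₂ΔT) ⇒ ΔT = (L₂ − L₁)/(α₁L₁ − α₂L₂)
L₂ − L₁ = 1.4601 − 1.4598 = 3.00×10⁻⁴ m
α₁L₁ − α₂L₂ = 4.2×10⁻⁶×1.4598 − 94×10⁻⁸×1.4601 = 4.758666×10⁻⁶ m/K
ΔT = 3.00×10⁻⁴ / 4.758666×10⁻⁶ = 63.0429 K
T = 16.2 + 63.0429 = 79.2429 °C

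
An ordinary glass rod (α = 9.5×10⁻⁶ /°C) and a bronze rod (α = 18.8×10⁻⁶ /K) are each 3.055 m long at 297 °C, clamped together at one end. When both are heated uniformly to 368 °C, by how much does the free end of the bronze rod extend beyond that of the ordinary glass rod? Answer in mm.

2.02 mm

ΔT = 71 K
ordinary glass: ΔL = 9.5×10⁻⁶ × 3.055 m × 71 = 2.0606×10⁻³ m = 2.0606 mm
bronze: ΔL = 18.8×10⁻⁶ × 3.055 m × 71 = 4.0778×10⁻³ m = 4.0778 mm
difference = 4.0778 − 2.0606 = 2.0172 mm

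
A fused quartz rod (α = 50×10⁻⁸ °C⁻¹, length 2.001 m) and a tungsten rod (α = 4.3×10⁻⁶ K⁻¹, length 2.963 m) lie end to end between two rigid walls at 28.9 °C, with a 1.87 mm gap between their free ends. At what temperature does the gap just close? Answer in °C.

Gap closes when ΔL₁ + ΔL₂ = 1.87 mm = 1.87×10⁻³ m
(α₁L₁ + α₂L₂)ΔT = g
α₁L₁ + α₂L₂ = 50×10⁻⁸×2.001 + 4.3×10⁻⁶×2.963 = 1.37414×10⁻⁵ m/K
ΔT = 1.87×10⁻³ / 1.37414×10⁻⁵ = 136.09 K
T = 28.9 + 136.09 = 164.99 °C

T = 165 °C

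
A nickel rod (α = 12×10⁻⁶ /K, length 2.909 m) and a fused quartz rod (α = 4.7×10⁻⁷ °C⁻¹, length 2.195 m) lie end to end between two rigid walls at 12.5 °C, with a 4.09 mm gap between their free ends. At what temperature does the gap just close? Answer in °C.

T = 126 °C

α₁L₁ = 3.4908×10⁻⁵ m/K, α₂L₂ = 1.03165×10⁻⁶ m/K → total 3.593965×10⁻⁵ m/K
ΔT = g/(α₁L₁+α₂L₂) = 4.09×10⁻³ / 3.593965×10⁻⁵ = 113.80 K
T = 12.5 + 113.80 = 126.30 °C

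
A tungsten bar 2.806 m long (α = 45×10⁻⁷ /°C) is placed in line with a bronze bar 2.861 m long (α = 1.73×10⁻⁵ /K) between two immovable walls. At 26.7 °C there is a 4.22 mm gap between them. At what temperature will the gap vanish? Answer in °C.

T = 94.6 °C

Gap closes when ΔL₁ + ΔL₂ = 4.22 mm = 4.22×10⁻³ m
(α₁L₁ + α₂L₂)ΔT = g
α₁L₁ + α₂L₂ = 45×10⁻⁷×2.806 + 1.73×10⁻⁵×2.861 = 6.21223×10⁻⁵ m/K
ΔT = 4.22×10⁻³ / 6.21223×10⁻⁵ = 67.931 K
T = 26.7 + 67.931 = 94.631 °C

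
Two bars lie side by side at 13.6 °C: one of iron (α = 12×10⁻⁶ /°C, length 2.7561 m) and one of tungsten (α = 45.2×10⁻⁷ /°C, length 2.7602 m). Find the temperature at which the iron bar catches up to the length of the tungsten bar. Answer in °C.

T = 212.7 °C

L₁(1 + α₁ΔT) = L₂(1 + α₂ΔT) ⇒ ΔT = (L₂ − L₁)/(α₁L₁ − α₂L₂)
L₂ − L₁ = 2.7602 − 2.7561 = 4.10×10⁻³ m
α₁L₁ − α₂L₂ = 12×10⁻⁶×2.7561 − 45.2×10⁻⁷×2.7602 = 2.0597096×10⁻⁵ m/K
ΔT = 4.10×10⁻³ / 2.0597096×10⁻⁵ = 199.057 K
T = 13.6 + 199.057 = 212.657 °C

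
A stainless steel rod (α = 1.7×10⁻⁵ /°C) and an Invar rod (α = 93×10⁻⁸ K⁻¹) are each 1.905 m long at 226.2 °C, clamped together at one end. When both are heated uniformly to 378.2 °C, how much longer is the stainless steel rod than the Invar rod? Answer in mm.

4.65 mm

ΔT = 152.0 K
stainless steel: ΔL = 1.7×10⁻⁵ × 1.905 m × 152.0 = 4.9225×10⁻³ m = 4.9225 mm
Invar: ΔL = 93×10⁻⁸ × 1.905 m × 152.0 = 2.6929×10⁻⁴ m = 0.26929 mm
difference = 4.9225 − 0.26929 = 4.65321 mm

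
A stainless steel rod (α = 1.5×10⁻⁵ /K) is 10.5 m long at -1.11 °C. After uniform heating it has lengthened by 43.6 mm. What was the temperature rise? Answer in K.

ΔL = αL₀ΔT ⇒ ΔT = ΔL / (αL₀)
ΔT = 43.6×10⁻³ m / (1.5×10⁻⁵ × 10.5 m) = 276.83 K

ΔT = 277 K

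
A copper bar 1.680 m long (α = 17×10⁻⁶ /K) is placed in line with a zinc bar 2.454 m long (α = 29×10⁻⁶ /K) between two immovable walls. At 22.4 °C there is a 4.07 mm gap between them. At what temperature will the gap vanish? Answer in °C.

α₁L₁ = 2.856×10⁻⁵ m/K, α₂L₂ = 7.1166×10⁻⁵ m/K → total 9.9726×10⁻⁵ m/K
ΔT = g/(α₁L₁+α₂L₂) = 4.07×10⁻³ / 9.9726×10⁻⁵ = 40.812 K
T = 22.4 + 40.812 = 63.212 °C

T = 63.2 °C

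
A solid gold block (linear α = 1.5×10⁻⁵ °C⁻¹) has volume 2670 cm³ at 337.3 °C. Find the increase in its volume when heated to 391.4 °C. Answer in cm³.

Isotropic solid: β ≈ 3α = 4.5×10⁻⁵ /K; ΔT = 54.1 K
ΔV = 3αV₀ΔT = 3(1.5×10⁻⁵)(2670)(54.1) = 6.50 cm³

ΔV = 6.50 cm³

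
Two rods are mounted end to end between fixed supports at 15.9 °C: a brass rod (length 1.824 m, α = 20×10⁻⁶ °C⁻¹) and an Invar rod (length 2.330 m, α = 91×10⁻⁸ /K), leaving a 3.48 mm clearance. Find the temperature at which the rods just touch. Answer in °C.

T = 106 °C

Gap closes when ΔL₁ + ΔL₂ = 3.48 mm = 3.48×10⁻³ m
(α₁L₁ + α₂L₂)ΔT = g
α₁L₁ + α₂L₂ = 20×10⁻⁶×1.824 + 91×10⁻⁸×2.330 = 3.86003×10⁻⁵ m/K
ΔT = 3.48×10⁻³ / 3.86003×10⁻⁵ = 90.15 K
T = 15.9 + 90.15 = 106.05 °C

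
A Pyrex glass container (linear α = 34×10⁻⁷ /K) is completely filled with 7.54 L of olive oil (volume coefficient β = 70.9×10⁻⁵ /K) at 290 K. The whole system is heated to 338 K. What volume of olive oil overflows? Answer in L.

0.253 L

The container also expands: β_container ≈ 3α = 1.02×10⁻⁵ /K
Net overflow = V₀(β_liq − 3α_cont)ΔT
β − 3α = 7.09×10⁻⁴ − 1.02×10⁻⁵ = 6.988×10⁻⁴ /K; ΔT = 48 K
ΔV = 7.54 × 6.988×10⁻⁴ × 48 = 0.253 L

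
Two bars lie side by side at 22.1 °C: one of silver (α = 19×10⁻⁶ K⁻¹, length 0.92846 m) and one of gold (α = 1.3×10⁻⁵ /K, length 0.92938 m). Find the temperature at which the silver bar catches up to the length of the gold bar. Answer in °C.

T = 187.6 °C

Equal length when α₁L₁ΔT − α₂L₂ΔT = L₂ − L₁ = 9.20×10⁻⁴ m
α₁L₁ = 1.764074×10⁻⁵, α₂L₂ = 1.208194×10⁻⁵ → Δ(αL) = 5.5588×10⁻⁶ m/K
ΔT = 9.20×10⁻⁴ / 5.5588×10⁻⁶ = 165.503 K, so T = 22.1 + 165.503 = 187.603 °C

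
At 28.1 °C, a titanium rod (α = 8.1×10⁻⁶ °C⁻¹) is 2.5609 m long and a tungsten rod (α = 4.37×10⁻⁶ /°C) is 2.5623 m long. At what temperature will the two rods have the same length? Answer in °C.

T = 174.8 °C

Equal length when α₁L₁ΔT − α₂L₂ΔT = L₂ − L₁ = 1.40×10⁻³ m
α₁L₁ = 2.074329×10⁻⁵, α₂L₂ = 1.1197251×10⁻⁵ → Δ(αL) = 9.546039×10⁻⁶ m/K
ΔT = 1.40×10⁻³ / 9.546039×10⁻⁶ = 146.658 K, so T = 28.1 + 146.658 = 174.758 °C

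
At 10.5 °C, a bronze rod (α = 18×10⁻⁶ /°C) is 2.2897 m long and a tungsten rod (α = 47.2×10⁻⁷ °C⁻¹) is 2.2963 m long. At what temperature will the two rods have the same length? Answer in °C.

Equal length when α₁L₁ΔT − α₂L₂ΔT = L₂ − L₁ = 6.60×10⁻³ m
α₁L₁ = 4.12146×10⁻⁵, α₂L₂ = 1.0838536×10⁻⁵ → Δ(αL) = 3.0376064×10⁻⁵ m/K
ΔT = 6.60×10⁻³ / 3.0376064×10⁻⁵ = 217.276 K, so T = 10.5 + 217.276 = 227.776 °C

T = 227.8 °C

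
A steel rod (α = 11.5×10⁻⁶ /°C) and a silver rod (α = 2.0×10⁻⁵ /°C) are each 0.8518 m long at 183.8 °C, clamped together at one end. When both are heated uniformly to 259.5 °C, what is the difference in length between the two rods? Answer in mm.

ΔT = 75.7 K
steel: ΔL = 11.5×10⁻⁶ × 0.8518 m × 75.7 = 7.4153×10⁻⁴ m = 0.74153 mm
silver: ΔL = 2.0×10⁻⁵ × 0.8518 m × 75.7 = 1.2896×10⁻³ m = 1.2896 mm
difference = 1.2896 − 0.74153 = 0.54807 mm

0.548 mm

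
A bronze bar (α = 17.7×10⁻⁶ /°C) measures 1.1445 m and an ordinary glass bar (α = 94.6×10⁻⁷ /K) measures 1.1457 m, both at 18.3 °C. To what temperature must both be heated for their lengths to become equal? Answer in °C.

L₁(1 + α₁ΔT) = L₂(1 + α₂ΔT) ⇒ ΔT = (L₂ − L₁)/(α₁L₁ − α₂L₂)
L₂ − L₁ = 1.1457 − 1.1445 = 1.20×10⁻³ m
α₁L₁ − α₂L₂ = 17.7×10⁻⁶×1.1445 − 94.6×10⁻⁷×1.1457 = 9.419328×10⁻⁶ m/K
ΔT = 1.20×10⁻³ / 9.419328×10⁻⁶ = 127.398 K
T = 18.3 + 127.398 = 145.698 °C

T = 145.7 °C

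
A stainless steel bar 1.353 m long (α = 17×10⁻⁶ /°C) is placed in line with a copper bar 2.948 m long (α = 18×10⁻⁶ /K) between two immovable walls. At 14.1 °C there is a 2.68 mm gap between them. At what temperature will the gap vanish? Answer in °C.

T = 49.3 °C

Gap closes when ΔL₁ + ΔL₂ = 2.68 mm = 2.68×10⁻³ m
(α₁L₁ + α₂L₂)ΔT = g
α₁L₁ + α₂L₂ = 17×10⁻⁶×1.353 + 18×10⁻⁶×2.948 = 7.6065×10⁻⁵ m/K
ΔT = 2.68×10⁻³ / 7.6065×10⁻⁵ = 35.233 K
T = 14.1 + 35.233 = 49.333 °C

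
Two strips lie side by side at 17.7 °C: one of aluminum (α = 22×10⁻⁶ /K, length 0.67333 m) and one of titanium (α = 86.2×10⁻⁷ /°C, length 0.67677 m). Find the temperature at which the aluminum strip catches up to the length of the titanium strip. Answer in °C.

T = 400.8 °C

L₁(1 + α₁ΔT) = L₂(1 + α₂ΔT) ⇒ ΔT = (L₂ − L₁)/(α₁L₁ − α₂L₂)
L₂ − L₁ = 0.67677 − 0.67333 = 3.44×10⁻³ m
α₁L₁ − α₂L₂ = 22×10⁻⁶×0.67333 − 86.2×10⁻⁷×0.67677 = 8.9795026×10⁻⁶ m/K
ΔT = 3.44×10⁻³ / 8.9795026×10⁻⁶ = 383.095 K
T = 17.7 + 383.095 = 400.795 °C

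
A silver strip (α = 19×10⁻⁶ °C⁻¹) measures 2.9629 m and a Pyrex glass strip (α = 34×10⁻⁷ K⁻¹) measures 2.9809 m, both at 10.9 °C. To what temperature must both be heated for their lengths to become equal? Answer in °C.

T = 400.8 °C

L₁(1 + α₁ΔT) = L₂(1 + α₂ΔT) ⇒ ΔT = (L₂ − L₁)/(α₁L₁ − α₂L₂)
L₂ − L₁ = 2.9809 − 2.9629 = 1.80×10⁻² m
α₁L₁ − α₂L₂ = 19×10⁻⁶×2.9629 − 34×10⁻⁷×2.9809 = 4.616004×10⁻⁵ m/K
ΔT = 1.80×10⁻² / 4.616004×10⁻⁵ = 389.948 K
T = 10.9 + 389.948 = 400.848 °C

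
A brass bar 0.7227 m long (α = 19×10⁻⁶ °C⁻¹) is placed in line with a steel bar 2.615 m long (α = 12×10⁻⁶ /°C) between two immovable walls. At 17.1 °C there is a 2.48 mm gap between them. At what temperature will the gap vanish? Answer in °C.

T = 72.1 °C

Gap closes when ΔL₁ + ΔL₂ = 2.48 mm = 2.48×10⁻³ m
(α₁L₁ + α₂L₂)ΔT = g
α₁L₁ + α₂L₂ = 19×10⁻⁶×0.7227 + 12×10⁻⁶×2.615 = 4.51113×10⁻⁵ m/K
ΔT = 2.48×10⁻³ / 4.51113×10⁻⁵ = 54.975 K
T = 17.1 + 54.975 = 72.075 °C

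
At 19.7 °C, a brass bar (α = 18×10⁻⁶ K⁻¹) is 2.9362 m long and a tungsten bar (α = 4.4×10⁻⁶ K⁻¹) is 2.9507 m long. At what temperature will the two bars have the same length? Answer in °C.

T = 383.4 °C

L₁(1 + α₁ΔT) = L₂(1 + α₂ΔT) ⇒ ΔT = (L₂ − L₁)/(α₁L₁ − α₂L₂)
L₂ − L₁ = 2.9507 − 2.9362 = 1.45×10⁻² m
α₁L₁ − α₂L₂ = 18×10⁻⁶×2.9362 − 4.4×10⁻⁶×2.9507 = 3.986852×10⁻⁵ m/K
ΔT = 1.45×10⁻² / 3.986852×10⁻⁵ = 363.695 K
T = 19.7 + 363.695 = 383.395 °C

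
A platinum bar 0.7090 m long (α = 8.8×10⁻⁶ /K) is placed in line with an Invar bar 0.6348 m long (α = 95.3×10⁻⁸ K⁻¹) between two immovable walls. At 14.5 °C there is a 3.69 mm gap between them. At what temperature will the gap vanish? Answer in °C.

α₁L₁ = 6.2392×10⁻⁶ m/K, α₂L₂ = 6.049644×10⁻⁷ m/K → total 6.8441644×10⁻⁶ m/K
ΔT = g/(α₁L₁+α₂L₂) = 3.69×10⁻³ / 6.8441644×10⁻⁶ = 539.15 K
T = 14.5 + 539.15 = 553.65 °C

T = 554 °C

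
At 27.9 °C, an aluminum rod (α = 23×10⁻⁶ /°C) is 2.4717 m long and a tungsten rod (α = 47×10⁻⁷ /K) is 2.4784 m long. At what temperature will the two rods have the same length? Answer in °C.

T = 176.1 °C

L₁(1 + α₁ΔT) = L₂(1 + α₂ΔT) ⇒ ΔT = (L₂ − L₁)/(α₁L₁ − α₂L₂)
L₂ − L₁ = 2.4784 − 2.4717 = 6.70×10⁻³ m
α₁L₁ − α₂L₂ = 23×10⁻⁶×2.4717 − 47×10⁻⁷×2.4784 = 4.520062×10⁻⁵ m/K
ΔT = 6.70×10⁻³ / 4.520062×10⁻⁵ = 148.228 K
T = 27.9 + 148.228 = 176.128 °C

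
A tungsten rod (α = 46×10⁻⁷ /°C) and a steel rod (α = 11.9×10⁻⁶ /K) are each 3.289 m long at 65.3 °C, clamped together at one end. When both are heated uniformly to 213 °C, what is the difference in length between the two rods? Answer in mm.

ΔT = 147.7 K
tungsten: ΔL = 46×10⁻⁷ × 3.289 m × 147.7 = 2.2346×10⁻³ m = 2.2346 mm
steel: ΔL = 11.9×10⁻⁶ × 3.289 m × 147.7 = 5.7808×10⁻³ m = 5.7808 mm
difference = 5.7808 − 2.2346 = 3.5462 mm

3.55 mm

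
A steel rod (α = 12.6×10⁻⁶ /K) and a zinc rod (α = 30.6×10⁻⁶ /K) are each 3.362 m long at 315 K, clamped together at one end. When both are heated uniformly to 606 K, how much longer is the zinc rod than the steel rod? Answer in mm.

ΔT = 291 K
steel: ΔL = 12.6×10⁻⁶ × 3.362 m × 291 = 1.2327×10⁻² m = 12.327 mm
zinc: ΔL = 30.6×10⁻⁶ × 3.362 m × 291 = 2.9937×10⁻² m = 29.937 mm
difference = 29.937 − 12.327 = 17.610 mm

17.6 mm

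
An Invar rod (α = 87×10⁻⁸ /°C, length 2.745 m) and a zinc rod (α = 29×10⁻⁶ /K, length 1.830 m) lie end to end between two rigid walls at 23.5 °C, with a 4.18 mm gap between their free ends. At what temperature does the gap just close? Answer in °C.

Gap closes when ΔL₁ + ΔL₂ = 4.18 mm = 4.18×10⁻³ m
(α₁L₁ + α₂L₂)ΔT = g
α₁L₁ + α₂L₂ = 87×10⁻⁸×2.745 + 29×10⁻⁶×1.830 = 5.545815×10⁻⁵ m/K
ΔT = 4.18×10⁻³ / 5.545815×10⁻⁵ = 75.372 K
T = 23.5 + 75.372 = 98.872 °C

T = 98.9 °C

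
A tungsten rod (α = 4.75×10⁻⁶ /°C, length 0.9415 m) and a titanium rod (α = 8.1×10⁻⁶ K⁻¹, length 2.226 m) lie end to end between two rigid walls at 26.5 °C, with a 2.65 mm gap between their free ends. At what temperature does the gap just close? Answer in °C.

Gap closes when ΔL₁ + ΔL₂ = 2.65 mm = 2.65×10⁻³ m
(α₁L₁ + α₂L₂)ΔT = g
α₁L₁ + α₂L₂ = 4.75×10⁻⁶×0.9415 + 8.1×10⁻⁶×2.226 = 2.2502725×10⁻⁵ m/K
ΔT = 2.65×10⁻³ / 2.2502725×10⁻⁵ = 117.76 K
T = 26.5 + 117.76 = 144.26 °C

T = 144 °C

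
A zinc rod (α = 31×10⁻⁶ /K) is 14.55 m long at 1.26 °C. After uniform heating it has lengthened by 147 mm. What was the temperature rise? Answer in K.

ΔL = αL₀ΔT ⇒ ΔT = ΔL / (αL₀)
ΔT = 147×10⁻³ m / (31×10⁻⁶ × 14.55 m) = 325.91 K

ΔT = 326 K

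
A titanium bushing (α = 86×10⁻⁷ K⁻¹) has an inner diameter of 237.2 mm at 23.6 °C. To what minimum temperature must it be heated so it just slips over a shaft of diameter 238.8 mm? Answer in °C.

Required Δd = 238.8 − 237.2 = 1.6 mm
Δd = αd₀ΔT ⇒ ΔT = Δd/(αd₀) = 1.6 / (86×10⁻⁷ × 237.2) = 784.34 K
T_min = 23.6 + 784.34 = 807.94 °C

T = 808 °C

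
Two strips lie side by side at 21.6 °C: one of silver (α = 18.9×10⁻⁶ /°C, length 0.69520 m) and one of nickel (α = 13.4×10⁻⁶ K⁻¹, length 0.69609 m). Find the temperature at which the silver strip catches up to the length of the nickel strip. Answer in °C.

Equal length when α₁L₁ΔT − α₂L₂ΔT = L₂ − L₁ = 8.90×10⁻⁴ m
α₁L₁ = 1.313928×10⁻⁵, α₂L₂ = 9.327606×10⁻⁶ → Δ(αL) = 3.811674×10⁻⁶ m/K
ΔT = 8.90×10⁻⁴ / 3.811674×10⁻⁶ = 233.493 K, so T = 21.6 + 233.493 = 255.093 °C

T = 255.1 °C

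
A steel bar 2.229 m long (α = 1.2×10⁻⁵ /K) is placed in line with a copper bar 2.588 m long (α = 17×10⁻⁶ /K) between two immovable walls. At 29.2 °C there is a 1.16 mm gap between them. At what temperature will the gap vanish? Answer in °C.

α₁L₁ = 2.6748×10⁻⁵ m/K, α₂L₂ = 4.3996×10⁻⁵ m/K → total 7.0744×10⁻⁵ m/K
ΔT = g/(α₁L₁+α₂L₂) = 1.16×10⁻³ / 7.0744×10⁻⁵ = 16.397 K
T = 29.2 + 16.397 = 45.597 °C

T = 45.6 °C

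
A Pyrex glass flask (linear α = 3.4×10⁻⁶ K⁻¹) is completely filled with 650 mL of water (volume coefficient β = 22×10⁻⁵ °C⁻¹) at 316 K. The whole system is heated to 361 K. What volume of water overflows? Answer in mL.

6.14 mL

The flask also expands: β_container ≈ 3α = 1.02×10⁻⁵ /K
Net overflow = V₀(β_liq − 3α_cont)ΔT
β − 3α = 2.20×10⁻⁴ − 1.02×10⁻⁵ = 2.098×10⁻⁴ /K; ΔT = 45 K
ΔV = 650 × 2.098×10⁻⁴ × 45 = 6.14 mL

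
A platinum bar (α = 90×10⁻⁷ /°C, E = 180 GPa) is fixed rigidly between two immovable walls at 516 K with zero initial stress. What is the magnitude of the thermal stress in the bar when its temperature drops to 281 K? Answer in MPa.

σ = 381 MPa

Fully constrained: the free strain ε = αΔT is blocked, so σ = Eε = EαΔT.
|ΔT| = 235 K
σ = 180×10⁹ × 90×10⁻⁷ × 235 = 3.81×10⁸ Pa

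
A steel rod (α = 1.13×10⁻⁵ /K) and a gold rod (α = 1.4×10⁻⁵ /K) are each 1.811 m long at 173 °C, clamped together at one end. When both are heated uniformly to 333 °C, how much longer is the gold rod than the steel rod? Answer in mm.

ΔT = 160 K
steel: ΔL = 1.13×10⁻⁵ × 1.811 m × 160 = 3.2743×10⁻³ m = 3.2743 mm
gold: ΔL = 1.4×10⁻⁵ × 1.811 m × 160 = 4.0566×10⁻³ m = 4.0566 mm
difference = 4.0566 − 3.2743 = 0.7823 mm

0.782 mm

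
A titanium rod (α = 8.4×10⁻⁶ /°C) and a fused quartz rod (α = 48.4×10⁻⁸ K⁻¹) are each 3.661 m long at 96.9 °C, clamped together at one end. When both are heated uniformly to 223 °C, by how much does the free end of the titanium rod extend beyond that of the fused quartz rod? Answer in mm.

ΔT = 126.1 K
titanium: ΔL = 8.4×10⁻⁶ × 3.661 m × 126.1 = 3.8779×10⁻³ m = 3.8779 mm
fused quartz: ΔL = 48.4×10⁻⁸ × 3.661 m × 126.1 = 2.2344×10⁻⁴ m = 0.22344 mm
difference = 3.8779 − 0.22344 = 3.65446 mm

3.65 mm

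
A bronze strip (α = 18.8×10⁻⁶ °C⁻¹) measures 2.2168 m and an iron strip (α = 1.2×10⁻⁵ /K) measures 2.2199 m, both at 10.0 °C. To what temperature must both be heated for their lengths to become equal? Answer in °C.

L₁(1 + α₁ΔT) = L₂(1 + α₂ΔT) ⇒ ΔT = (L₂ − L₁)/(α₁L₁ − α₂L₂)
L₂ − L₁ = 2.2199 − 2.2168 = 3.10×10⁻³ m
α₁L₁ − α₂L₂ = 18.8×10⁻⁶×2.2168 − 1.2×10⁻⁵×2.2199 = 1.503704×10⁻⁵ m/K
ΔT = 3.10×10⁻³ / 1.503704×10⁻⁵ = 206.158 K
T = 10.0 + 206.158 = 216.158 °C

T = 216.2 °C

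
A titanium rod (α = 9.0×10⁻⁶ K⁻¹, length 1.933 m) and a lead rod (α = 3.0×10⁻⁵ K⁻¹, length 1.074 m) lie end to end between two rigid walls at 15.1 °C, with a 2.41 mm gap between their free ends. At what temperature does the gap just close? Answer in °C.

α₁L₁ = 1.7397×10⁻⁵ m/K, α₂L₂ = 3.222×10⁻⁵ m/K → total 4.9617×10⁻⁵ m/K
ΔT = g/(α₁L₁+α₂L₂) = 2.41×10⁻³ / 4.9617×10⁻⁵ = 48.572 K
T = 15.1 + 48.572 = 63.672 °C

T = 63.7 °C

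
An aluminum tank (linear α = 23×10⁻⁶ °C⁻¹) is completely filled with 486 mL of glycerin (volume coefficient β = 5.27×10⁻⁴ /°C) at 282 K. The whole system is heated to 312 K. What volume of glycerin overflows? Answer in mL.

The tank also expands: β_container ≈ 3α = 6.9×10⁻⁵ /K
Net overflow = V₀(β_liq − 3α_cont)ΔT
β − 3α = 5.27×10⁻⁴ − 6.9×10⁻⁵ = 4.58×10⁻⁴ /K; ΔT = 30 K
ΔV = 486 × 4.58×10⁻⁴ × 30 = 6.68 mL

6.68 mL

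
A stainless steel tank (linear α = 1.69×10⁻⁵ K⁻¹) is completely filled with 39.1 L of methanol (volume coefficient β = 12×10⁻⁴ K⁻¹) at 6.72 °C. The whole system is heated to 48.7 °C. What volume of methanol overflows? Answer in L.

1.89 L

The tank also expands: β_container ≈ 3α = 5.07×10⁻⁵ /K
Net overflow = V₀(β_liq − 3α_cont)ΔT
β − 3α = 1.20×10⁻³ − 5.07×10⁻⁵ = 1.1493×10⁻³ /K; ΔT = 41.98 K
ΔV = 39.1 × 1.1493×10⁻³ × 41.98 = 1.89 L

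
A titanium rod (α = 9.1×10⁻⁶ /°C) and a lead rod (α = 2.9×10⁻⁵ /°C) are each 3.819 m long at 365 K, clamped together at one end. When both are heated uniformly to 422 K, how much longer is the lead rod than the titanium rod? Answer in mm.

ΔT = 57 K
titanium: ΔL = 9.1×10⁻⁶ × 3.819 m × 57 = 1.9809×10⁻³ m = 1.9809 mm
lead: ΔL = 2.9×10⁻⁵ × 3.819 m × 57 = 6.3128×10⁻³ m = 6.3128 mm
difference = 6.3128 − 1.9809 = 4.3319 mm

4.33 mm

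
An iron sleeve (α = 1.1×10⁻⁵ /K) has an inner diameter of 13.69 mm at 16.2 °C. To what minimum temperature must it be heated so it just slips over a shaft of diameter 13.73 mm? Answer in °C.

T = 282 °C

Required Δd = 13.73 − 13.69 = 0.04 mm
Δd = αd₀ΔT ⇒ ΔT = Δd/(αd₀) = 0.04 / (1.1×10⁻⁵ × 13.69) = 265.62 K
T_min = 16.2 + 265.62 = 281.82 °C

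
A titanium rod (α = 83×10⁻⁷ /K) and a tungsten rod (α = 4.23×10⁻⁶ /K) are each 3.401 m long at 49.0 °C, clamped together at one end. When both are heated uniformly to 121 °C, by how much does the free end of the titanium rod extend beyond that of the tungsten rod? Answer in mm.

0.997 mm

ΔT = 72.0 K
titanium: ΔL = 83×10⁻⁷ × 3.401 m × 72.0 = 2.0324×10⁻³ m = 2.0324 mm
tungsten: ΔL = 4.23×10⁻⁶ × 3.401 m × 72.0 = 1.0358×10⁻³ m = 1.0358 mm
difference = 2.0324 − 1.0358 = 0.9966 mm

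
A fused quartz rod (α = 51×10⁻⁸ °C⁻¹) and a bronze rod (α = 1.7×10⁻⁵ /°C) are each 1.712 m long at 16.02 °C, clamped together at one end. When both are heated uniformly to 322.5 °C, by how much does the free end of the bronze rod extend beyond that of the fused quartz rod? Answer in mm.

ΔT = 306.48 K
fused quartz: ΔL = 51×10⁻⁸ × 1.712 m × 306.48 = 2.6759×10⁻⁴ m = 0.26759 mm
bronze: ΔL = 1.7×10⁻⁵ × 1.712 m × 306.48 = 8.9198×10⁻³ m = 8.9198 mm
difference = 8.9198 − 0.26759 = 8.65221 mm

8.65 mm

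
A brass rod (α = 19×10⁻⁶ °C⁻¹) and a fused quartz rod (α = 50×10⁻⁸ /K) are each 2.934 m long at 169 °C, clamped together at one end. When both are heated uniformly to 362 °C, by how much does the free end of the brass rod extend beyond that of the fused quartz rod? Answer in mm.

ΔT = 193 K
brass: ΔL = 19×10⁻⁶ × 2.934 m × 193 = 1.0759×10⁻² m = 10.759 mm
fused quartz: ΔL = 50×10⁻⁸ × 2.934 m × 193 = 2.8313×10⁻⁴ m = 0.28313 mm
difference = 10.759 − 0.28313 = 10.47587 mm

10.5 mm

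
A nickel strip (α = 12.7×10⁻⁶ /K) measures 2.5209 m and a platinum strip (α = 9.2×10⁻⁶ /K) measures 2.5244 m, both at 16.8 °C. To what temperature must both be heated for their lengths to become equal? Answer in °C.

T = 414.9 °C

L₁(1 + α₁ΔT) = L₂(1 + α₂ΔT) ⇒ ΔT = (L₂ − L₁)/(α₁L₁ − α₂L₂)
L₂ − L₁ = 2.5244 − 2.5209 = 3.50×10⁻³ m
α₁L₁ − α₂L₂ = 12.7×10⁻⁶×2.5209 − 9.2×10⁻⁶×2.5244 = 8.79095×10⁻⁶ m/K
ΔT = 3.50×10⁻³ / 8.79095×10⁻⁶ = 398.137 K
T = 16.8 + 398.137 = 414.937 °C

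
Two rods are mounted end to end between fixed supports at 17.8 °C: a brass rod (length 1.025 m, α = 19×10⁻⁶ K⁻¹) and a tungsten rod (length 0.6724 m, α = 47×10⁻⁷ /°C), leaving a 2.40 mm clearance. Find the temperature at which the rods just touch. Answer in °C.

T = 124 °C

Gap closes when ΔL₁ + ΔL₂ = 2.40 mm = 2.40×10⁻³ m
(α₁L₁ + α₂L₂)ΔT = g
α₁L₁ + α₂L₂ = 19×10⁻⁶×1.025 + 47×10⁻⁷×0.6724 = 2.263528×10⁻⁵ m/K
ΔT = 2.40×10⁻³ / 2.263528×10⁻⁵ = 106.03 K
T = 17.8 + 106.03 = 123.83 °C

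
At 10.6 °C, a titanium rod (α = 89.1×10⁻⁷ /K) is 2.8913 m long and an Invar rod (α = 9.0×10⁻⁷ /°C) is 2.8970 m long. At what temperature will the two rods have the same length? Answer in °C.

T = 256.8 °C

L₁(1 + α₁ΔT) = L₂(1 + α₂ΔT) ⇒ ΔT = (L₂ − L₁)/(α₁L₁ − α₂L₂)
L₂ − L₁ = 2.8970 − 2.8913 = 5.70×10⁻³ m
α₁L₁ − α₂L₂ = 89.1×10⁻⁷×2.8913 − 9.0×10⁻⁷×2.8970 = 2.3154183×10⁻⁵ m/K
ΔT = 5.70×10⁻³ / 2.3154183×10⁻⁵ = 246.176 K
T = 10.6 + 246.176 = 256.776 °C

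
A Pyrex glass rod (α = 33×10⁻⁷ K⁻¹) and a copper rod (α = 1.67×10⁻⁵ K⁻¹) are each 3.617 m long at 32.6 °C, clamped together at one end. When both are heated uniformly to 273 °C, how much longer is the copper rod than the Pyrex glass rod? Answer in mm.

11.7 mm

ΔT = 240.4 K
Pyrex glass: ΔL = 33×10⁻⁷ × 3.617 m × 240.4 = 2.8694×10⁻³ m = 2.8694 mm
copper: ΔL = 1.67×10⁻⁵ × 3.617 m × 240.4 = 1.4521×10⁻² m = 14.521 mm
difference = 14.521 − 2.8694 = 11.6516 mm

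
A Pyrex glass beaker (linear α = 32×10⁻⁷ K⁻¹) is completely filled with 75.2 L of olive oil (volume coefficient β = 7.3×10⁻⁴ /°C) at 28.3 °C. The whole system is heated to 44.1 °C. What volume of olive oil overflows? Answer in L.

The beaker also expands: β_container ≈ 3α = 9.6×10⁻⁶ /K
Net overflow = V₀(β_liq − 3α_cont)ΔT
β − 3α = 7.30×10⁻⁴ − 9.6×10⁻⁶ = 7.204×10⁻⁴ /K; ΔT = 15.8 K
ΔV = 75.2 × 7.204×10⁻⁴ × 15.8 = 0.856 L

0.856 L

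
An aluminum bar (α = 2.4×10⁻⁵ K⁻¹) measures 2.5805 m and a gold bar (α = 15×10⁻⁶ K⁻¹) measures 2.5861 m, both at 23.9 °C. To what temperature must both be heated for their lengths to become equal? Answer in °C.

T = 265.9 °C

Equal length when α₁L₁ΔT − α₂L₂ΔT = L₂ − L₁ = 5.60×10⁻³ m
α₁L₁ = 6.1932×10⁻⁵, α₂L₂ = 3.87915×10⁻⁵ → Δ(αL) = 2.31405×10⁻⁵ m/K
ΔT = 5.60×10⁻³ / 2.31405×10⁻⁵ = 242.000 K, so T = 23.9 + 242.000 = 265.900 °C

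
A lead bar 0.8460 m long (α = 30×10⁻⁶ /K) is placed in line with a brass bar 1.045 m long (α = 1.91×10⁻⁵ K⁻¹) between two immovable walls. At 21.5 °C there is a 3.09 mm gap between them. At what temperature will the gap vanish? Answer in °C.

Gap closes when ΔL₁ + ΔL₂ = 3.09 mm = 3.09×10⁻³ m
(α₁L₁ + α₂L₂)ΔT = g
α₁L₁ + α₂L₂ = 30×10⁻⁶×0.8460 + 1.91×10⁻⁵×1.045 = 4.53395×10⁻⁵ m/K
ΔT = 3.09×10⁻³ / 4.53395×10⁻⁵ = 68.152 K
T = 21.5 + 68.152 = 89.652 °C

T = 89.7 °C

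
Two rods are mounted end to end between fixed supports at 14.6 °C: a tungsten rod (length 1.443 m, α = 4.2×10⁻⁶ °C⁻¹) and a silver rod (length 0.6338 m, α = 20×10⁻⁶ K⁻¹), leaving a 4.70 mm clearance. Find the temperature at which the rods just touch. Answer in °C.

Gap closes when ΔL₁ + ΔL₂ = 4.70 mm = 4.70×10⁻³ m
(α₁L₁ + α₂L₂)ΔT = g
α₁L₁ + α₂L₂ = 4.2×10⁻⁶×1.443 + 20×10⁻⁶×0.6338 = 1.87366×10⁻⁵ m/K
ΔT = 4.70×10⁻³ / 1.87366×10⁻⁵ = 250.85 K
T = 14.6 + 250.85 = 265.45 °C

T = 265 °C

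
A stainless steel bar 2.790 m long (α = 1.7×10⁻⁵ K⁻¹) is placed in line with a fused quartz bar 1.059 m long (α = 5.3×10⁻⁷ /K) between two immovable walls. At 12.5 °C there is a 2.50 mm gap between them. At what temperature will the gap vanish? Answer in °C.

T = 64.6 °C

α₁L₁ = 4.743×10⁻⁵ m/K, α₂L₂ = 5.6127×10⁻⁷ m/K → total 4.799127×10⁻⁵ m/K
ΔT = g/(α₁L₁+α₂L₂) = 2.50×10⁻³ / 4.799127×10⁻⁵ = 52.093 K
T = 12.5 + 52.093 = 64.593 °C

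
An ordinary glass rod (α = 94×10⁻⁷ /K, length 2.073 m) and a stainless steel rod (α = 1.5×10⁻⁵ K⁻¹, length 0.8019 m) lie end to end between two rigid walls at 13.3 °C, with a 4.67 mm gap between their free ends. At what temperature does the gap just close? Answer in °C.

T = 161 °C

Gap closes when ΔL₁ + ΔL₂ = 4.67 mm = 4.67×10⁻³ m
(α₁L₁ + α₂L₂)ΔT = g
α₁L₁ + α₂L₂ = 94×10⁻⁷×2.073 + 1.5×10⁻⁵×0.8019 = 3.15147×10⁻⁵ m/K
ΔT = 4.67×10⁻³ / 3.15147×10⁻⁵ = 148.18 K
T = 13.3 + 148.18 = 161.48 °C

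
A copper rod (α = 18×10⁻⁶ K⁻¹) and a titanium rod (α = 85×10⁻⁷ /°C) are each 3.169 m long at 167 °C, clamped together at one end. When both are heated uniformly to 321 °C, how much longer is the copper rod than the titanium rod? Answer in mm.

ΔT = 154 K
copper: ΔL = 18×10⁻⁶ × 3.169 m × 154 = 8.7845×10⁻³ m = 8.7845 mm
titanium: ΔL = 85×10⁻⁷ × 3.169 m × 154 = 4.1482×10⁻³ m = 4.1482 mm
difference = 8.7845 − 4.1482 = 4.6363 mm

4.64 mm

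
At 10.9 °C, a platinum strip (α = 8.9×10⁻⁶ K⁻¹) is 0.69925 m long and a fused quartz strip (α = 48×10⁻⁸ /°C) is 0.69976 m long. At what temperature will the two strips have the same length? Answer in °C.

Equal length when α₁L₁ΔT − α₂L₂ΔT = L₂ − L₁ = 5.10×10⁻⁴ m
α₁L₁ = 6.223325×10⁻⁶, α₂L₂ = 3.358848×10⁻⁷ → Δ(αL) = 5.8874402×10⁻⁶ m/K
ΔT = 5.10×10⁻⁴ / 5.8874402×10⁻⁶ = 86.6251 K, so T = 10.9 + 86.6251 = 97.5251 °C

T = 97.53 °C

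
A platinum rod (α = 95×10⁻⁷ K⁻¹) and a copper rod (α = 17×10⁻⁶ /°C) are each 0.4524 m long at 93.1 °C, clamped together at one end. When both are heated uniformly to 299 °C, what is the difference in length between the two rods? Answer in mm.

0.699 mm

ΔT = 205.9 K
platinum: ΔL = 95×10⁻⁷ × 0.4524 m × 205.9 = 8.8492×10⁻⁴ m = 0.88492 mm
copper: ΔL = 17×10⁻⁶ × 0.4524 m × 205.9 = 1.5835×10⁻³ m = 1.5835 mm
difference = 1.5835 − 0.88492 = 0.69858 mm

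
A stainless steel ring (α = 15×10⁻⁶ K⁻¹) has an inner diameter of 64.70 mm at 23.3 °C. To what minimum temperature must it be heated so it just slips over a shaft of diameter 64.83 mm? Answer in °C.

Required Δd = 64.83 − 64.70 = 0.13 mm
Δd = αd₀ΔT ⇒ ΔT = Δd/(αd₀) = 0.13 / (15×10⁻⁶ × 64.70) = 133.95 K
T_min = 23.3 + 133.95 = 157.25 °C

T = 157 °C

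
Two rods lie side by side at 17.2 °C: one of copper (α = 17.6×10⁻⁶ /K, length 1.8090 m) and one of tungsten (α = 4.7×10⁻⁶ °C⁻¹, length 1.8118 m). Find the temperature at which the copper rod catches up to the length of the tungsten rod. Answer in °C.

L₁(1 + α₁ΔT) = L₂(1 + α₂ΔT) ⇒ ΔT = (L₂ − L₁)/(α₁L₁ − α₂L₂)
L₂ − L₁ = 1.8118 − 1.8090 = 2.80×10⁻³ m
α₁L₁ − α₂L₂ = 17.6×10⁻⁶×1.8090 − 4.7×10⁻⁶×1.8118 = 2.332294×10⁻⁵ m/K
ΔT = 2.80×10⁻³ / 2.332294×10⁻⁵ = 120.053 K
T = 17.2 + 120.053 = 137.253 °C

T = 137.3 °C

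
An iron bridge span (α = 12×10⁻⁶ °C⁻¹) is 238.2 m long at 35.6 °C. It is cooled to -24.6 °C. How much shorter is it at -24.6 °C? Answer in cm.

|ΔT| = |-24.6 − 35.6| = 60.2 K
ΔL = αL₀ΔT = (12×10⁻⁶)(238.2)(60.2) = 1.72×10⁻¹ m

ΔL = 17.2 cm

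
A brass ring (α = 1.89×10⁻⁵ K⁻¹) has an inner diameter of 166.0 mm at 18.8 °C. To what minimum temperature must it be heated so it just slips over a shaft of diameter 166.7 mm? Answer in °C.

Required Δd = 166.7 − 166.0 = 0.7 mm
Δd = αd₀ΔT ⇒ ΔT = Δd/(αd₀) = 0.7 / (1.89×10⁻⁵ × 166.0) = 223.11 K
T_min = 18.8 + 223.11 = 241.91 °C

T = 242 °C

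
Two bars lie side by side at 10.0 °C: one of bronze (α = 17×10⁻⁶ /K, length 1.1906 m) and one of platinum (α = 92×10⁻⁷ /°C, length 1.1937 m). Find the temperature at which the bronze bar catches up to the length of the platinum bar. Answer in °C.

L₁(1 + α₁ΔT) = L₂(1 + α₂ΔT) ⇒ ΔT = (L₂ − L₁)/(α₁L₁ − α₂L₂)
L₂ − L₁ = 1.1937 − 1.1906 = 3.10×10⁻³ m
α₁L₁ − α₂L₂ = 17×10⁻⁶×1.1906 − 92×10⁻⁷×1.1937 = 9.25816×10⁻⁶ m/K
ΔT = 3.10×10⁻³ / 9.25816×10⁻⁶ = 334.840 K
T = 10.0 + 334.840 = 344.840 °C

T = 344.8 °C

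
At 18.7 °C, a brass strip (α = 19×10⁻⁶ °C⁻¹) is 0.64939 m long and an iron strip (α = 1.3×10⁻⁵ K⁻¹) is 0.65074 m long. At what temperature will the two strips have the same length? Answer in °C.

T = 366.7 °C

L₁(1 + α₁ΔT) = L₂(1 + α₂ΔT) ⇒ ΔT = (L₂ − L₁)/(α₁L₁ − α₂L₂)
L₂ − L₁ = 0.65074 − 0.64939 = 1.35×10⁻³ m
α₁L₁ − α₂L₂ = 19×10⁻⁶×0.64939 − 1.3×10⁻⁵×0.65074 = 3.87879×10⁻⁶ m/K
ΔT = 1.35×10⁻³ / 3.87879×10⁻⁶ = 348.047 K
T = 18.7 + 348.047 = 366.747 °C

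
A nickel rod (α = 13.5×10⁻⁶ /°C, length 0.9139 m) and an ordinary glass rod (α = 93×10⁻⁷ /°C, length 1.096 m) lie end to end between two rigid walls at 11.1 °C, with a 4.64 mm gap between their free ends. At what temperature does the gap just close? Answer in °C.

Gap closes when ΔL₁ + ΔL₂ = 4.64 mm = 4.64×10⁻³ m
(α₁L₁ + α₂L₂)ΔT = g
α₁L₁ + α₂L₂ = 13.5×10⁻⁶×0.9139 + 93×10⁻⁷×1.096 = 2.253045×10⁻⁵ m/K
ΔT = 4.64×10⁻³ / 2.253045×10⁻⁵ = 205.94 K
T = 11.1 + 205.94 = 217.04 °C

T = 217 °C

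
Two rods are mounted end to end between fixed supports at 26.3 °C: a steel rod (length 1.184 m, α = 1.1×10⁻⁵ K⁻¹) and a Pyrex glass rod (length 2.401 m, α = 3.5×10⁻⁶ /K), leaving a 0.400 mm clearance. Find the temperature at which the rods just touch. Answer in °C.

T = 45.0 °C

α₁L₁ = 1.3024×10⁻⁵ m/K, α₂L₂ = 8.4035×10⁻⁶ m/K → total 2.14275×10⁻⁵ m/K
ΔT = g/(α₁L₁+α₂L₂) = 4.00×10⁻⁴ / 2.14275×10⁻⁵ = 18.668 K
T = 26.3 + 18.668 = 44.968 °C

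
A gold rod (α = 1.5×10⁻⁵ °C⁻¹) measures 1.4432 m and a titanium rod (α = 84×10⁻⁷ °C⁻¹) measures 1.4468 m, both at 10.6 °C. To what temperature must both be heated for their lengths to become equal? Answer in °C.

T = 389.8 °C

L₁(1 + α₁ΔT) = L₂(1 + α₂ΔT) ⇒ ΔT = (L₂ − L₁)/(α₁L₁ − α₂L₂)
L₂ − L₁ = 1.4468 − 1.4432 = 3.60×10⁻³ m
α₁L₁ − α₂L₂ = 1.5×10⁻⁵×1.4432 − 84×10⁻⁷×1.4468 = 9.49488×10⁻⁶ m/K
ΔT = 3.60×10⁻³ / 9.49488×10⁻⁶ = 379.152 K
T = 10.6 + 379.152 = 389.752 °C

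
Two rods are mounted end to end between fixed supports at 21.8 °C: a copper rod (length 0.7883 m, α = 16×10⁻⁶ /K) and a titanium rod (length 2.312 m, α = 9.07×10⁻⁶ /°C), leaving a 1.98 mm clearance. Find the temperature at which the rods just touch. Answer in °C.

α₁L₁ = 1.26128×10⁻⁵ m/K, α₂L₂ = 2.096984×10⁻⁵ m/K → total 3.358264×10⁻⁵ m/K
ΔT = g/(α₁L₁+α₂L₂) = 1.98×10⁻³ / 3.358264×10⁻⁵ = 58.959 K
T = 21.8 + 58.959 = 80.759 °C

T = 80.8 °C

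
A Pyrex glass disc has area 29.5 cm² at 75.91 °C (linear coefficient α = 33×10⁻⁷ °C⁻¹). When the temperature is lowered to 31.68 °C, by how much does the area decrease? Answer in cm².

ΔA = 0.00861 cm²

Area coefficient ≈ 2α; |ΔT| = 44.23 K
ΔA = 2αA₀ΔT = 2(33×10⁻⁷)(29.5)(44.23) = 8.61×10⁻³ cm²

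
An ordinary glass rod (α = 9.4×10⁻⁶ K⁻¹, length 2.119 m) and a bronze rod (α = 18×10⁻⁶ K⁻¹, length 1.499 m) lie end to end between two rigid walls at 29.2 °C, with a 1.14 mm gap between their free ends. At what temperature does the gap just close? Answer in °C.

T = 53.5 °C

α₁L₁ = 1.99186×10⁻⁵ m/K, α₂L₂ = 2.6982×10⁻⁵ m/K → total 4.69006×10⁻⁵ m/K
ΔT = g/(α₁L₁+α₂L₂) = 1.14×10⁻³ / 4.69006×10⁻⁵ = 24.307 K
T = 29.2 + 24.307 = 53.507 °C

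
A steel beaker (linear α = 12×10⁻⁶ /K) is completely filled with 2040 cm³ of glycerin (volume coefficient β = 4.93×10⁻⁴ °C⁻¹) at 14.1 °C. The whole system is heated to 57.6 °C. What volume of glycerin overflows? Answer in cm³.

The beaker also expands: β_container ≈ 3α = 3.6×10⁻⁵ /K
Net overflow = V₀(β_liq − 3α_cont)ΔT
β − 3α = 4.93×10⁻⁴ − 3.6×10⁻⁵ = 4.57×10⁻⁴ /K; ΔT = 43.5 K
ΔV = 2040 × 4.57×10⁻⁴ × 43.5 = 40.6 cm³

40.6 cm³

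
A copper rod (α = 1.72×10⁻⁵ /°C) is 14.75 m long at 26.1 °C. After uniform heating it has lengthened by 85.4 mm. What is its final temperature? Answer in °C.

ΔL = αL₀ΔT ⇒ ΔT = ΔL / (αL₀)
ΔT = 85.4×10⁻³ m / (1.72×10⁻⁵ × 14.75 m) = 336.62 K
T = 26.1 + 336.62 = 362.72 °C

T = 363 °C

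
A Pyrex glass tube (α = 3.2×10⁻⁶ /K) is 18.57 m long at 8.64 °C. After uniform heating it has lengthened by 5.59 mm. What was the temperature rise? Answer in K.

ΔL = αL₀ΔT ⇒ ΔT = ΔL / (αL₀)
ΔT = 5.59×10⁻³ m / (3.2×10⁻⁶ × 18.57 m) = 94.070 K

ΔT = 94.1 K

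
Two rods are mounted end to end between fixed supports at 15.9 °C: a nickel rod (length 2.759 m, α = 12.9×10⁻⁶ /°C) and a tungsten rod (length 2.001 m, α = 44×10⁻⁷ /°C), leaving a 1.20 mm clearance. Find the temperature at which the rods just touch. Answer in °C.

T = 42.9 °C

Gap closes when ΔL₁ + ΔL₂ = 1.20 mm = 1.20×10⁻³ m
(α₁L₁ + α₂L₂)ΔT = g
α₁L₁ + α₂L₂ = 12.9×10⁻⁶×2.759 + 44×10⁻⁷×2.001 = 4.43955×10⁻⁵ m/K
ΔT = 1.20×10⁻³ / 4.43955×10⁻⁵ = 27.030 K
T = 15.9 + 27.030 = 42.930 °C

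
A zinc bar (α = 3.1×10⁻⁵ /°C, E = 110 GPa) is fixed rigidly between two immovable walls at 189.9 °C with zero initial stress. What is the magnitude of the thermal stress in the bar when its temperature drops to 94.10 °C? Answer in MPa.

σ = 327 MPa

Fully constrained: the free strain ε = αΔT is blocked, so σ = Eε = EαΔT.
|ΔT| = 95.80 K
σ = 110×10⁹ × 3.1×10⁻⁵ × 95.80 = 3.27×10⁸ Pa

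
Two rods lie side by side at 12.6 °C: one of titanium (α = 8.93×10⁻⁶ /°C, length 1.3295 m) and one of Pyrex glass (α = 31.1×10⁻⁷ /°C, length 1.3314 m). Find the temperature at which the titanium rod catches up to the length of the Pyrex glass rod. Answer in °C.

T = 258.3 °C

Equal length when α₁L₁ΔT − α₂L₂ΔT = L₂ − L₁ = 1.90×10⁻³ m
α₁L₁ = 1.1872435×10⁻⁵, α₂L₂ = 4.140654×10⁻⁶ → Δ(αL) = 7.731781×10⁻⁶ m/K
ΔT = 1.90×10⁻³ / 7.731781×10⁻⁶ = 245.739 K, so T = 12.6 + 245.739 = 258.339 °C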